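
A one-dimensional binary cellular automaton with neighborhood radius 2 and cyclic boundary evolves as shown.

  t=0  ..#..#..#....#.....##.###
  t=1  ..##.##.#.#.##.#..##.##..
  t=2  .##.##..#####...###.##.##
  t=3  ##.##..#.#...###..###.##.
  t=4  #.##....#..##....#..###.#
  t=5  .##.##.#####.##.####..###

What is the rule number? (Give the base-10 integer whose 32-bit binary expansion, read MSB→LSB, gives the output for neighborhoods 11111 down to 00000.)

703303260

  [31] ##### => .  t=2,i=10
  [30] ####. => .  t=2,i=11
  [29] ###.# => #  t=2,i=18
  [28] ###.. => .  t=0,i=24
  [27] ##.## => #  t=0,i=21
  [26] ##.#. => .  t=1,i=7
  [25] ##..# => .  t=0,i=0
  [24] ##... => #  t=1,i=23
  [23] #.### => #  t=0,i=22
  [22] #.##. => #  t=1,i=5
  [21] #.#.# => #  t=1,i=8
  [20] #.#.. => .  t=1,i=15
  [19] #..## => #  t=1,i=17
  [18] #..#. => .  t=0,i=1
  [17] #...# => #  t=2,i=14
  [16] #.... => #  t=0,i=10
  [15] .#### => #  t=2,i=9
  [14] .###. => .  t=0,i=23
  [13] .##.# => .  t=0,i=20
  [12] .##.. => .  t=1,i=22
  [11] .#.## => #  t=1,i=11
  [10] .#.#. => #  t=1,i=9
  [9] .#..# => #  t=0,i=3
  [8] .#... => .  t=0,i=9
  [7] ..### => .  t=2,i=8
  [6] ..##. => #  t=0,i=19
  [5] ..#.# => .  t=3,i=7
  [4] ..#.. => #  t=0,i=2
  [3] ...## => #  t=0,i=18
  [2] ...#. => #  t=0,i=12
  [1] ....# => .  t=0,i=11
  [0] ..... => .  t=0,i=16
  bits 00101001111010111000111001011100 = 703303260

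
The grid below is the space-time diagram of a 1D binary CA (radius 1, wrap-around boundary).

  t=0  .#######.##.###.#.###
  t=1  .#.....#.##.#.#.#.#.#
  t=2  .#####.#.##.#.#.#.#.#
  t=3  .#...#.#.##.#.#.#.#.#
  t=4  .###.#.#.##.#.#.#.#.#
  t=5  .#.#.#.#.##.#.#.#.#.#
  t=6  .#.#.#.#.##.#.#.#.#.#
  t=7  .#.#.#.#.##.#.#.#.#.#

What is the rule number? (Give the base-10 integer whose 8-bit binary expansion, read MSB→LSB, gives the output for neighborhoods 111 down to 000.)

93

  ### -> .   bit 7 = 0  t=0,i=2
  ##. -> #   bit 6 = 1  t=0,i=7
  #.# -> .   bit 5 = 0  t=0,i=0
  #.. -> #   bit 4 = 1  t=1,i=2
  .## -> #   bit 3 = 1  t=0,i=1
  .#. -> #   bit 2 = 1  t=0,i=16
  ..# -> .   bit 1 = 0  t=1,i=6
  ... -> #   bit 0 = 1  t=1,i=3
  bits 01011101 = 93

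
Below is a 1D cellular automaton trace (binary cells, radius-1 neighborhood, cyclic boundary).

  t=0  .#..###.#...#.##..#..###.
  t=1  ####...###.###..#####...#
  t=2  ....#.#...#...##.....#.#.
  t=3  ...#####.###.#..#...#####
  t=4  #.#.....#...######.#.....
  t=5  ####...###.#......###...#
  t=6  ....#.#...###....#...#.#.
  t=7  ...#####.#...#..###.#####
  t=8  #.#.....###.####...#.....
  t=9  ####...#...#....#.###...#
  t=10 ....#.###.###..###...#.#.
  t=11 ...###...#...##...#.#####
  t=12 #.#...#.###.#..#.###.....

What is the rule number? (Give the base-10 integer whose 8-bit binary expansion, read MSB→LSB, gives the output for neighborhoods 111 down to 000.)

54

  [7] ### => .  t=0,i=5
  [6] ##. => .  t=0,i=6
  [5] #.# => #  t=0,i=7
  [4] #.. => #  t=0,i=2
  [3] .## => .  t=0,i=4
  [2] .#. => #  t=0,i=1
  [1] ..# => #  t=0,i=0
  [0] ... => .  t=0,i=10
  bits 00110110 = 54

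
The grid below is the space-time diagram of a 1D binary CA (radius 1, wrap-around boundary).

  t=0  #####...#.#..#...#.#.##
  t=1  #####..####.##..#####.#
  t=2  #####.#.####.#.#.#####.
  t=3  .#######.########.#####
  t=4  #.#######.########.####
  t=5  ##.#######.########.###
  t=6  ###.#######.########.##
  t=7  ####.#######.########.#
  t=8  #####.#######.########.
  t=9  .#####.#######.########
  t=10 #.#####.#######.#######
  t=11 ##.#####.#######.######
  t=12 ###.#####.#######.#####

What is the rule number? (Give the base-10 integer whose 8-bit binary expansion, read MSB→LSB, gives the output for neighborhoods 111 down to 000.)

230

  ###|#  b7=1 t=0,i=0
  ##.|#  b6=1 t=0,i=4
  #.#|#  b5=1 t=0,i=9
  #..|.  b4=0 t=0,i=5
  .##|.  b3=0 t=0,i=21
  .#.|#  b2=1 t=0,i=8
  ..#|#  b1=1 t=0,i=7
  ...|.  b0=0 t=0,i=6
  bits 11100110 = 230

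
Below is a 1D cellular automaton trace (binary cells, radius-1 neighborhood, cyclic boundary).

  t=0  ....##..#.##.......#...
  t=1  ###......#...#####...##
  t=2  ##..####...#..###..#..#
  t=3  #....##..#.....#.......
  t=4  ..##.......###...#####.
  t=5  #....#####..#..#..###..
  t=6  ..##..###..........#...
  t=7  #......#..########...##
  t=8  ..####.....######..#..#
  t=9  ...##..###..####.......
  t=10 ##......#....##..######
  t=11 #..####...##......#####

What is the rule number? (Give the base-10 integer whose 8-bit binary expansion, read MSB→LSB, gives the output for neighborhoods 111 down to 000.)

  ###|#  b7=1 t=1,i=0
  ##.|.  b6=0 t=0,i=5
  #.#|#  b5=1 t=0,i=9
  #..|.  b4=0 t=0,i=6
  .##|.  b3=0 t=0,i=4
  .#.|.  b2=0 t=0,i=8
  ..#|.  b1=0 t=0,i=3
  ...|#  b0=1 t=0,i=0
  bits 10100001 = 161

161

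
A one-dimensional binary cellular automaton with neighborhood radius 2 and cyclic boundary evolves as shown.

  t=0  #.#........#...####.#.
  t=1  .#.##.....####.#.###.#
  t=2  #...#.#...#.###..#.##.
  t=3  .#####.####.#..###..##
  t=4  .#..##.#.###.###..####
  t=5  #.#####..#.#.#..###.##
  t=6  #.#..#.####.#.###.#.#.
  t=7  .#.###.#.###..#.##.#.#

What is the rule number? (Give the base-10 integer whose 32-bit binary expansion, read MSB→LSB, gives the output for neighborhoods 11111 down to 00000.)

  nb #####: next=.  (t=3,i=3, bit31=0)
  nb ####.: next=#  (t=0,i=17, bit30=1)
  nb ###.#: next=#  (t=0,i=18, bit29=1)
  nb ###..: next=.  (t=2,i=14, bit28=0)
  nb ##.##: next=.  (t=3,i=0, bit27=0)
  nb ##.#.: next=#  (t=0,i=19, bit26=1)
  nb ##..#: next=#  (t=2,i=15, bit25=1)
  nb ##...: next=.  (t=1,i=5, bit24=0)
  nb #.###: next=#  (t=1,i=17, bit23=1)
  nb #.##.: next=.  (t=1,i=3, bit22=0)
  nb #.#.#: next=.  (t=0,i=0, bit21=0)
  nb #.#..: next=.  (t=0,i=2, bit20=0)
  nb #..##: next=#  (t=3,i=14, bit19=1)
  nb #..#.: next=#  (t=2,i=16, bit18=1)
  nb #...#: next=#  (t=0,i=13, bit17=1)
  nb #....: next=#  (t=0,i=4, bit16=1)
  nb .####: next=.  (t=0,i=16, bit15=0)
  nb .###.: next=.  (t=1,i=18, bit14=0)
  nb .##.#: next=#  (t=2,i=20, bit13=1)
  nb .##..: next=#  (t=1,i=4, bit12=1)
  nb .#.##: next=.  (t=1,i=2, bit11=0)
  nb .#.#.: next=#  (t=0,i=1, bit10=1)
  nb .#..#: next=#  (t=3,i=13, bit9=1)
  nb .#...: next=#  (t=0,i=3, bit8=1)
  nb ..###: next=#  (t=0,i=15, bit7=1)
  nb ..##.: next=#  (t=3,i=20, bit6=1)
  nb ..#.#: next=#  (t=2,i=4, bit5=1)
  nb ..#..: next=#  (t=0,i=11, bit4=1)
  nb ...##: next=.  (t=0,i=14, bit3=0)
  nb ...#.: next=#  (t=0,i=10, bit2=1)
  nb ....#: next=.  (t=0,i=9, bit1=0)
  nb .....: next=.  (t=0,i=5, bit0=0)
  bits 01100110100011110011011111110100 = 1720662004

1720662004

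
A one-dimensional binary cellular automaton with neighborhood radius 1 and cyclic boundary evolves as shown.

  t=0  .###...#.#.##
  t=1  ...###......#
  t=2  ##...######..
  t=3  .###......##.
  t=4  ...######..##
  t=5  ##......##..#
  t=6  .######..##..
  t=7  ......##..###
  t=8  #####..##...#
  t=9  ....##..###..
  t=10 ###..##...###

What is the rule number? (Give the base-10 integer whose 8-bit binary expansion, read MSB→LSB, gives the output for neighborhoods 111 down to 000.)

  ###|.  b7=0 t=0,i=2
  ##.|#  b6=1 t=0,i=3
  #.#|.  b5=0 t=0,i=0
  #..|#  b4=1 t=0,i=4
  .##|.  b3=0 t=0,i=1
  .#.|.  b2=0 t=0,i=7
  ..#|.  b1=0 t=0,i=6
  ...|#  b0=1 t=0,i=5
  bits 01010001 = 81

81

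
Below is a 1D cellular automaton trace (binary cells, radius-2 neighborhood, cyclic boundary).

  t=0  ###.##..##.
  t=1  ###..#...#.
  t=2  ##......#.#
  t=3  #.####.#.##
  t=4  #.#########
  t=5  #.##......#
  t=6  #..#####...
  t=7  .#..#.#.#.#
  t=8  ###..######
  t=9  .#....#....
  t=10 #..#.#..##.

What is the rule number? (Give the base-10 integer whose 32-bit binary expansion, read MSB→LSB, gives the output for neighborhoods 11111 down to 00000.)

  [31] ##### => .  t=4,i=4
  [30] ####. => #  t=3,i=4
  [29] ###.# => #  t=0,i=2
  [28] ###.. => .  t=1,i=2
  [27] ##.## => .  t=0,i=3
  [26] ##.#. => #  t=3,i=6
  [25] ##..# => .  t=0,i=6
  [24] ##... => #  t=2,i=2
  [23] #.### => #  t=0,i=0
  [22] #.##. => .  t=0,i=4
  [21] #.#.# => #  t=3,i=7
  [20] #.#.. => #  t=7,i=1
  [19] #..## => .  t=0,i=7
  [18] #..#. => .  t=1,i=4
  [17] #...# => .  t=1,i=7
  [16] #.... => #  t=2,i=3
  [15] .#### => #  t=3,i=3
  [14] .###. => #  t=0,i=1
  [13] .##.# => #  t=0,i=9
  [12] .##.. => #  t=0,i=5
  [11] .#.## => #  t=1,i=10
  [10] .#.#. => #  t=7,i=0
  [9] .#..# => #  t=6,i=1
  [8] .#... => .  t=1,i=6
  [7] ..### => .  t=6,i=3
  [6] ..##. => .  t=0,i=8
  [5] ..#.# => .  t=1,i=9
  [4] ..#.. => .  t=1,i=5
  [3] ...## => .  t=5,i=9
  [2] ...#. => #  t=1,i=8
  [1] ....# => .  t=2,i=6
  [0] ..... => #  t=2,i=4
  bits 01100101101100011111111000000101 = 1706163717

1706163717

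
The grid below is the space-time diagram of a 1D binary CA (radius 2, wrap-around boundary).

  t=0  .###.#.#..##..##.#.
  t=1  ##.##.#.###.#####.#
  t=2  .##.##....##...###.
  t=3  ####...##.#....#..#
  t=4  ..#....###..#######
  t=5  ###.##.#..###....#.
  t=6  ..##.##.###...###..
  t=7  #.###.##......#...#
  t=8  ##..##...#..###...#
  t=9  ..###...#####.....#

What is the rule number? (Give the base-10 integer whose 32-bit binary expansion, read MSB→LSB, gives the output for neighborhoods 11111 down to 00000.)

1846355670

  [31] ##### => .  t=1,i=14
  [30] ####. => #  t=1,i=15
  [29] ###.# => #  t=0,i=3
  [28] ###.. => .  t=2,i=17
  [27] ##.## => #  t=1,i=2
  [26] ##.#. => #  t=0,i=4
  [25] ##..# => #  t=0,i=12
  [24] ##... => .  t=2,i=6
  [23] #.### => .  t=1,i=8
  [22] #.##. => .  t=1,i=3
  [21] #.#.# => .  t=0,i=5
  [20] #.#.. => .  t=0,i=7
  [19] #..## => #  t=0,i=0
  [18] #..#. => #  t=4,i=1
  [17] #...# => .  t=2,i=13
  [16] #.... => #  t=2,i=7
  [15] .#### => .  t=1,i=13
  [14] .###. => .  t=0,i=2
  [13] .##.# => #  t=0,i=15
  [12] .##.. => .  t=0,i=11
  [11] .#.## => .  t=1,i=7
  [10] .#.#. => #  t=0,i=6
  [9] .#..# => #  t=0,i=8
  [8] .#... => .  t=3,i=11
  [7] ..### => #  t=0,i=1
  [6] ..##. => #  t=0,i=10
  [5] ..#.# => .  t=5,i=17
  [4] ..#.. => #  t=3,i=15
  [3] ...## => .  t=2,i=9
  [2] ...#. => #  t=3,i=14
  [1] ....# => #  t=2,i=8
  [0] ..... => .  t=7,i=10
  bits 01101110000011010010011011010110 = 1846355670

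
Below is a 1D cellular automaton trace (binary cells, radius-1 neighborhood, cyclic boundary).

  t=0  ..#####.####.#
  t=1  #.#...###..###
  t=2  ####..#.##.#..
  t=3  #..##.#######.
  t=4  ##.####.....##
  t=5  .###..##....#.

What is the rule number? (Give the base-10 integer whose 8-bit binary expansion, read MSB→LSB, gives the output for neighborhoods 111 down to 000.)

  nb ###: next=.  (t=0,i=3, bit7=0)
  nb ##.: next=#  (t=0,i=6, bit6=1)
  nb #.#: next=#  (t=0,i=7, bit5=1)
  nb #..: next=#  (t=0,i=0, bit4=1)
  nb .##: next=#  (t=0,i=2, bit3=1)
  nb .#.: next=#  (t=0,i=13, bit2=1)
  nb ..#: next=.  (t=0,i=1, bit1=0)
  nb ...: next=.  (t=1,i=4, bit0=0)
  bits 01111100 = 124

124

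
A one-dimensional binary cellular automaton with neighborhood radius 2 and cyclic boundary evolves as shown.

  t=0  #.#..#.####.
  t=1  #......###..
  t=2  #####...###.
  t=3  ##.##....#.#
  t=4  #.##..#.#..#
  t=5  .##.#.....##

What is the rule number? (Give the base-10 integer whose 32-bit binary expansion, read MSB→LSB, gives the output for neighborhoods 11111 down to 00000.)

  [31] ##### => .  t=2,i=2
  [30] ####. => #  t=0,i=9
  [29] ###.# => .  t=0,i=10
  [28] ###.. => #  t=1,i=9
  [27] ##.## => #  t=2,i=11
  [26] ##.#. => .  t=0,i=11
  [25] ##..# => #  t=1,i=10
  [24] ##... => .  t=2,i=5
  [23] #.### => #  t=0,i=7
  [22] #.##. => #  t=3,i=3
  [21] #.#.# => #  t=0,i=0
  [20] #.#.. => .  t=0,i=2
  [19] #..## => #  t=4,i=10
  [18] #..#. => .  t=0,i=4
  [17] #...# => .  t=2,i=6
  [16] #.... => #  t=1,i=2
  [15] .#### => #  t=0,i=8
  [14] .###. => #  t=1,i=8
  [13] .##.# => .  t=4,i=0
  [12] .##.. => .  t=3,i=4
  [11] .#.## => .  t=0,i=6
  [10] .#.#. => .  t=0,i=1
  [9] .#..# => .  t=0,i=3
  [8] .#... => #  t=1,i=1
  [7] ..### => .  t=1,i=7
  [6] ..##. => #  t=4,i=11
  [5] ..#.# => .  t=0,i=5
  [4] ..#.. => #  t=1,i=0
  [3] ...## => .  t=1,i=6
  [2] ...#. => #  t=3,i=8
  [1] ....# => .  t=1,i=5
  [0] ..... => #  t=1,i=3
  bits 01011010111010011100000101010101 = 1525268821

1525268821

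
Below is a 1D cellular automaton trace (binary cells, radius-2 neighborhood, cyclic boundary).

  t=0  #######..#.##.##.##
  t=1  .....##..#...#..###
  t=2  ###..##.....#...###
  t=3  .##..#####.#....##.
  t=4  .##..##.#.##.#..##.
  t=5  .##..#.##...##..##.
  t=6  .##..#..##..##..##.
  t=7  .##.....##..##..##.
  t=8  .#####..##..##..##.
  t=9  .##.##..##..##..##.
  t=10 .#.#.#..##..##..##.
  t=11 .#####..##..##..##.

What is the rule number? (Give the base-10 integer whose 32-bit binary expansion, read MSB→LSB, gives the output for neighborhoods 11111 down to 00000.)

  nb #####: next=.  (t=0,i=0, bit31=0)
  nb ####.: next=#  (t=0,i=5, bit30=1)
  nb ###.#: next=.  (t=3,i=9, bit29=0)
  nb ###..: next=#  (t=0,i=6, bit28=1)
  nb ##.##: next=#  (t=0,i=13, bit27=1)
  nb ##.#.: next=#  (t=3,i=10, bit26=1)
  nb ##..#: next=.  (t=0,i=7, bit25=0)
  nb ##...: next=#  (t=1,i=0, bit24=1)
  nb #.###: next=#  (t=0,i=17, bit23=1)
  nb #.##.: next=.  (t=0,i=11, bit22=0)
  nb #.#.#: next=#  (t=4,i=8, bit21=1)
  nb #.#..: next=#  (t=3,i=11, bit20=1)
  nb #..##: next=.  (t=1,i=15, bit19=0)
  nb #..#.: next=.  (t=0,i=8, bit18=0)
  nb #...#: next=.  (t=1,i=11, bit17=0)
  nb #....: next=#  (t=1,i=1, bit16=1)
  nb .####: next=#  (t=0,i=18, bit15=1)
  nb .###.: next=#  (t=1,i=17, bit14=1)
  nb .##.#: next=.  (t=0,i=12, bit13=0)
  nb .##..: next=#  (t=1,i=6, bit12=1)
  nb .#.##: next=.  (t=0,i=10, bit11=0)
  nb .#.#.: next=#  (t=10,i=2, bit10=1)
  nb .#..#: next=.  (t=1,i=14, bit9=0)
  nb .#...: next=.  (t=1,i=10, bit8=0)
  nb ..###: next=#  (t=1,i=16, bit7=1)
  nb ..##.: next=#  (t=1,i=5, bit6=1)
  nb ..#.#: next=#  (t=0,i=9, bit5=1)
  nb ..#..: next=.  (t=1,i=9, bit4=0)
  nb ...##: next=.  (t=1,i=4, bit3=0)
  nb ...#.: next=#  (t=1,i=12, bit2=1)
  nb ....#: next=.  (t=1,i=3, bit1=0)
  nb .....: next=#  (t=1,i=2, bit0=1)
  bits 01011101101100011101010011100101 = 1571935461

1571935461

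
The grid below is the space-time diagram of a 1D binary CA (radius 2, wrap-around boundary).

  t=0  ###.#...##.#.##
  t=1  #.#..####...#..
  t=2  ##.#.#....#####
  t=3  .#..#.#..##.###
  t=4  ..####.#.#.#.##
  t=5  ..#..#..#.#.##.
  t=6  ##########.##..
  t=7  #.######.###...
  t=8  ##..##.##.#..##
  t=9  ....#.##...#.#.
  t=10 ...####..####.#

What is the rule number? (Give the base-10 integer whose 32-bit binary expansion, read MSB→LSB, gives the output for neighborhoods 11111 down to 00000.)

  ##### -> #   bit 31 = 1  t=0,i=0
  ####. -> .   bit 30 = 0  t=0,i=1
  ###.# -> #   bit 29 = 1  t=0,i=2
  ###.. -> .   bit 28 = 0  t=1,i=8
  ##.## -> #   bit 27 = 1  t=3,i=11
  ##.#. -> .   bit 26 = 0  t=0,i=3
  ##..# -> .   bit 25 = 0  t=4,i=0
  ##... -> .   bit 24 = 0  t=1,i=9
  #.### -> .   bit 23 = 0  t=0,i=13
  #.##. -> #   bit 22 = 1  t=4,i=13
  #.#.# -> .   bit 21 = 0  t=0,i=11
  #.#.. -> .   bit 20 = 0  t=0,i=4
  #..## -> .   bit 19 = 0  t=1,i=4
  #..#. -> #   bit 18 = 1  t=1,i=14
  #...# -> #   bit 17 = 1  t=0,i=6
  #.... -> .   bit 16 = 0  t=2,i=7
  .#### -> .   bit 15 = 0  t=0,i=14
  .###. -> #   bit 14 = 1  t=3,i=13
  .##.# -> .   bit 13 = 0  t=0,i=9
  .##.. -> .   bit 12 = 0  t=4,i=14
  .#.## -> #   bit 11 = 1  t=0,i=12
  .#.#. -> #   bit 10 = 1  t=1,i=1
  .#..# -> #   bit 9 = 1  t=1,i=3
  .#... -> #   bit 8 = 1  t=0,i=5
  ..### -> #   bit 7 = 1  t=1,i=5
  ..##. -> #   bit 6 = 1  t=0,i=8
  ..#.# -> #   bit 5 = 1  t=1,i=0
  ..#.. -> #   bit 4 = 1  t=1,i=12
  ...## -> #   bit 3 = 1  t=0,i=7
  ...#. -> #   bit 2 = 1  t=1,i=11
  ....# -> .   bit 1 = 0  t=2,i=8
  ..... -> .   bit 0 = 0  t=9,i=1
  bits 10101000010001100100111111111100 = 2823180284

2823180284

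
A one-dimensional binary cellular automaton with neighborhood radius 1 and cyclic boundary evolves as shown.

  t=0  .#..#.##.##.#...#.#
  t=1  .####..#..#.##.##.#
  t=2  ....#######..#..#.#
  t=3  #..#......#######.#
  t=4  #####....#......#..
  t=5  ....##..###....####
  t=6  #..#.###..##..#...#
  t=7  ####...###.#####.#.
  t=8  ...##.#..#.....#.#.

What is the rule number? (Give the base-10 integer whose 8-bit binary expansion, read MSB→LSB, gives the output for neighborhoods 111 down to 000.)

86

  [7] ### => .  t=1,i=2
  [6] ##. => #  t=0,i=7
  [5] #.# => .  t=0,i=0
  [4] #.. => #  t=0,i=2
  [3] .## => .  t=0,i=6
  [2] .#. => #  t=0,i=1
  [1] ..# => #  t=0,i=3
  [0] ... => .  t=0,i=14
  bits 01010110 = 86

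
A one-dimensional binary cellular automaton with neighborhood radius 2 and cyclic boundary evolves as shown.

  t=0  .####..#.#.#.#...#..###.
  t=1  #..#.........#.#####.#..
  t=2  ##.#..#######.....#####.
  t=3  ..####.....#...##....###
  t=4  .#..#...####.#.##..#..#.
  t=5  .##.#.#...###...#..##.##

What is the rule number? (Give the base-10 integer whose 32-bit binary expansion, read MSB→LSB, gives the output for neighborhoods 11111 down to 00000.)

1813664343

  #####|.  b31=0 t=1,i=17
  ####.|#  b30=1 t=0,i=3
  ###.#|#  b29=1 t=1,i=19
  ###..|.  b28=0 t=0,i=4
  ##.##|#  b27=1 t=2,i=23
  ##.#.|#  b26=1 t=1,i=20
  ##..#|.  b25=0 t=0,i=5
  ##...|.  b24=0 t=2,i=13
  #.###|.  b23=0 t=1,i=15
  #.##.|.  b22=0 t=2,i=0
  #.#.#|.  b21=0 t=0,i=9
  #.#..|#  b20=1 t=0,i=13
  #..##|#  b19=1 t=0,i=0
  #..#.|.  b18=0 t=0,i=6
  #...#|#  b17=1 t=0,i=15
  #....|.  b16=0 t=1,i=5
  .####|.  b15=0 t=0,i=2
  .###.|#  b14=1 t=0,i=21
  .##.#|.  b13=0 t=2,i=1
  .##..|#  b12=1 t=3,i=16
  .#.##|.  b11=0 t=1,i=14
  .#.#.|.  b10=0 t=0,i=8
  .#..#|#  b9=1 t=0,i=18
  .#...|.  b8=0 t=0,i=14
  ..###|.  b7=0 t=0,i=1
  ..##.|#  b6=1 t=3,i=15
  ..#.#|.  b5=0 t=0,i=7
  ..#..|#  b4=1 t=0,i=17
  ...##|.  b3=0 t=2,i=17
  ...#.|#  b2=1 t=0,i=16
  ....#|#  b1=1 t=1,i=11
  .....|#  b0=1 t=1,i=6
  bits 01101100000110100101001001010111 = 1813664343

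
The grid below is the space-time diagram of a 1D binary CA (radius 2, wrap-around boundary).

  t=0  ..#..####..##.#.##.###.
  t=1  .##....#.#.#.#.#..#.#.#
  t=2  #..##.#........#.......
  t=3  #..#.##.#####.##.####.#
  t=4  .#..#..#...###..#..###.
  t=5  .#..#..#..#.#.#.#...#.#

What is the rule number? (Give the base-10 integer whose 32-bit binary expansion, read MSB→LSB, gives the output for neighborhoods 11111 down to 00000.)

  [31] ##### => .  t=3,i=10
  [30] ####. => #  t=0,i=7
  [29] ###.# => #  t=3,i=12
  [28] ###.. => .  t=0,i=8
  [27] ##.## => #  t=0,i=18
  [26] ##.#. => #  t=0,i=13
  [25] ##..# => #  t=0,i=9
  [24] ##... => #  t=0,i=22
  [23] #.### => .  t=0,i=19
  [22] #.##. => .  t=0,i=16
  [21] #.#.# => .  t=0,i=14
  [20] #.#.. => #  t=1,i=15
  [19] #..## => .  t=0,i=4
  [18] #..#. => .  t=1,i=17
  [17] #...# => .  t=0,i=0
  [16] #.... => #  t=1,i=4
  [15] .#### => .  t=0,i=6
  [14] .###. => #  t=0,i=20
  [13] .##.# => .  t=0,i=12
  [12] .##.. => .  t=1,i=2
  [11] .#.## => #  t=0,i=15
  [10] .#.#. => .  t=1,i=8
  [9] .#..# => .  t=0,i=3
  [8] .#... => .  t=2,i=7
  [7] ..### => .  t=0,i=5
  [6] ..##. => #  t=0,i=11
  [5] ..#.# => .  t=1,i=7
  [4] ..#.. => #  t=0,i=2
  [3] ...## => #  t=4,i=10
  [2] ...#. => #  t=0,i=1
  [1] ....# => .  t=1,i=5
  [0] ..... => #  t=2,i=9
  bits 01101111000100010100100001011101 = 1863403613

1863403613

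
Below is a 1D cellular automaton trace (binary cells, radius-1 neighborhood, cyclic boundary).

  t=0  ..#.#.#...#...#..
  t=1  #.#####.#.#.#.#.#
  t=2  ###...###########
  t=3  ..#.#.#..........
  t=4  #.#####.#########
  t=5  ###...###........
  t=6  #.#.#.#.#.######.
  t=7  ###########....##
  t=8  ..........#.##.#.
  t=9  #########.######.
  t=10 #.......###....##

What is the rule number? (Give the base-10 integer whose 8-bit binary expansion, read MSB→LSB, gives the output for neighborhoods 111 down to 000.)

109

  ###|.  b7=0 t=1,i=3
  ##.|#  b6=1 t=1,i=0
  #.#|#  b5=1 t=0,i=3
  #..|.  b4=0 t=0,i=7
  .##|#  b3=1 t=1,i=2
  .#.|#  b2=1 t=0,i=2
  ..#|.  b1=0 t=0,i=1
  ...|#  b0=1 t=0,i=0
  bits 01101101 = 109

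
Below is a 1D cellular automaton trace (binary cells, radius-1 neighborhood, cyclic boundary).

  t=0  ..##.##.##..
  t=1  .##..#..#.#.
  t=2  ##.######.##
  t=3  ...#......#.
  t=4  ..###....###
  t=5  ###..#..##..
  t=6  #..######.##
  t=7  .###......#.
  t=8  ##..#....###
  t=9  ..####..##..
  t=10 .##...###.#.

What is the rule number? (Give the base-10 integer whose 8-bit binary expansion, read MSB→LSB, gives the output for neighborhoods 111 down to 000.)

  nb ###: next=.  (t=2,i=0, bit7=0)
  nb ##.: next=.  (t=0,i=3, bit6=0)
  nb #.#: next=.  (t=0,i=4, bit5=0)
  nb #..: next=#  (t=0,i=10, bit4=1)
  nb .##: next=#  (t=0,i=2, bit3=1)
  nb .#.: next=#  (t=1,i=5, bit2=1)
  nb ..#: next=#  (t=0,i=1, bit1=1)
  nb ...: next=.  (t=0,i=0, bit0=0)
  bits 00011110 = 30

30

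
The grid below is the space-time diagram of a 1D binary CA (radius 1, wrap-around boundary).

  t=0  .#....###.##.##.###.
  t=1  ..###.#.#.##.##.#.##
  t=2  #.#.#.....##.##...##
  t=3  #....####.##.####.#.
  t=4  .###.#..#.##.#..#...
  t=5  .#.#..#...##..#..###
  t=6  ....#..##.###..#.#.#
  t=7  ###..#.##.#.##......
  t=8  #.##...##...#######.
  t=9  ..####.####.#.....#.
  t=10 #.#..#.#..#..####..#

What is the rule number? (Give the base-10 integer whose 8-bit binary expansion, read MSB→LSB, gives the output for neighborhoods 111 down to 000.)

89

  [7] ### => .  t=0,i=7
  [6] ##. => #  t=0,i=8
  [5] #.# => .  t=0,i=9
  [4] #.. => #  t=0,i=2
  [3] .## => #  t=0,i=6
  [2] .#. => .  t=0,i=1
  [1] ..# => .  t=0,i=0
  [0] ... => #  t=0,i=3
  bits 01011001 = 89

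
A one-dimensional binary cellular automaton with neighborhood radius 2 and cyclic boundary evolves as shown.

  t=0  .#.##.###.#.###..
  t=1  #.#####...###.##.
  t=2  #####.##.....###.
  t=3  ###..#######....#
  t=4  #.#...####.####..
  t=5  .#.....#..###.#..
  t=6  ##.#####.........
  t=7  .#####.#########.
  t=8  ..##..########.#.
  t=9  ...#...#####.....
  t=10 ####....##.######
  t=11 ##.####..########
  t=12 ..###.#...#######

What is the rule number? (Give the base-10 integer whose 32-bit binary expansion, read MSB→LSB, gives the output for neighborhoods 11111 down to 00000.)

2581707799

  nb #####: next=#  (t=1,i=4, bit31=1)
  nb ####.: next=.  (t=1,i=5, bit30=0)
  nb ###.#: next=.  (t=0,i=8, bit29=0)
  nb ###..: next=#  (t=0,i=14, bit28=1)
  nb ##.##: next=#  (t=0,i=5, bit27=1)
  nb ##.#.: next=.  (t=0,i=9, bit26=0)
  nb ##..#: next=.  (t=3,i=3, bit25=0)
  nb ##...: next=#  (t=0,i=15, bit24=1)
  nb #.###: next=#  (t=0,i=6, bit23=1)
  nb #.##.: next=#  (t=0,i=3, bit22=1)
  nb #.#.#: next=#  (t=0,i=10, bit21=1)
  nb #.#..: next=.  (t=4,i=2, bit20=0)
  nb #..##: next=.  (t=3,i=4, bit19=0)
  nb #..#.: next=.  (t=4,i=16, bit18=0)
  nb #...#: next=.  (t=0,i=16, bit17=0)
  nb #....: next=#  (t=2,i=9, bit16=1)
  nb .####: next=#  (t=1,i=3, bit15=1)
  nb .###.: next=.  (t=0,i=7, bit14=0)
  nb .##.#: next=#  (t=0,i=4, bit13=1)
  nb .##..: next=#  (t=2,i=7, bit12=1)
  nb .#.##: next=#  (t=0,i=2, bit11=1)
  nb .#.#.: next=#  (t=4,i=1, bit10=1)
  nb .#..#: next=.  (t=5,i=8, bit9=0)
  nb .#...: next=.  (t=4,i=3, bit8=0)
  nb ..###: next=.  (t=1,i=10, bit7=0)
  nb ..##.: next=.  (t=6,i=0, bit6=0)
  nb ..#.#: next=.  (t=0,i=1, bit5=0)
  nb ..#..: next=#  (t=5,i=1, bit4=1)
  nb ...##: next=.  (t=1,i=9, bit3=0)
  nb ...#.: next=#  (t=0,i=0, bit2=1)
  nb ....#: next=#  (t=2,i=11, bit1=1)
  nb .....: next=#  (t=2,i=10, bit0=1)
  bits 10011001111000011011110000010111 = 2581707799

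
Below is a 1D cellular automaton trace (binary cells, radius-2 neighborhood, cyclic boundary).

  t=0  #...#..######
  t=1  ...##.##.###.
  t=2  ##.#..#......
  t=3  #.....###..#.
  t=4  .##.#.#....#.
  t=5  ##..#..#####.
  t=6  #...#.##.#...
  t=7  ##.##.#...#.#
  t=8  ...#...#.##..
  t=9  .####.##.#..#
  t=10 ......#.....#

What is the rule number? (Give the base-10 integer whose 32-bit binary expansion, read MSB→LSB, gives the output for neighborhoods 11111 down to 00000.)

  #####|#  b31=1 t=0,i=9
  ####.|.  b30=0 t=0,i=12
  ###.#|.  b29=0 t=5,i=11
  ###..|.  b28=0 t=0,i=0
  ##.##|.  b27=0 t=1,i=5
  ##.#.|.  b26=0 t=2,i=2
  ##..#|.  b25=0 t=3,i=9
  ##...|.  b24=0 t=0,i=1
  #.###|.  b23=0 t=1,i=9
  #.##.|#  b22=1 t=1,i=6
  #.#.#|#  b21=1 t=4,i=4
  #.#..|.  b20=0 t=2,i=3
  #..##|#  b19=1 t=0,i=6
  #..#.|.  b18=0 t=2,i=5
  #...#|.  b17=0 t=0,i=2
  #....|#  b16=1 t=1,i=0
  .####|.  b15=0 t=0,i=8
  .###.|.  b14=0 t=1,i=10
  .##.#|.  b13=0 t=1,i=4
  .##..|.  b12=0 t=5,i=1
  .#.##|.  b11=0 t=6,i=5
  .#.#.|.  b10=0 t=3,i=12
  .#..#|.  b9=0 t=0,i=5
  .#...|#  b8=1 t=2,i=7
  ..###|#  b7=1 t=0,i=7
  ..##.|#  b6=1 t=1,i=3
  ..#.#|#  b5=1 t=3,i=11
  ..#..|#  b4=1 t=0,i=4
  ...##|.  b3=0 t=1,i=2
  ...#.|#  b2=1 t=0,i=3
  ....#|#  b1=1 t=1,i=1
  .....|.  b0=0 t=2,i=9
  bits 10000000011010010000000111110110 = 2154365430

2154365430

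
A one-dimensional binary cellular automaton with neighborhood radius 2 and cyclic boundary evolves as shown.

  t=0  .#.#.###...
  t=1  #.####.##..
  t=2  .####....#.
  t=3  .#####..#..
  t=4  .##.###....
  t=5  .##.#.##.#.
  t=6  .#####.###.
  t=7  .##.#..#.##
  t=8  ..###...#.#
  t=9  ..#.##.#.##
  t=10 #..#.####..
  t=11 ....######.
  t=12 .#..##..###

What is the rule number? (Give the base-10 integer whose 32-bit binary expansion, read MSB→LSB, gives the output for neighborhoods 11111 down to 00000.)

  ##### -> .   bit 31 = 0  t=3,i=3
  ####. -> #   bit 30 = 1  t=1,i=4
  ###.# -> .   bit 29 = 0  t=1,i=5
  ###.. -> #   bit 28 = 1  t=0,i=7
  ##.## -> .   bit 27 = 0  t=1,i=6
  ##.#. -> #   bit 26 = 1  t=5,i=3
  ##..# -> #   bit 25 = 1  t=1,i=9
  ##... -> #   bit 24 = 1  t=0,i=8
  #.### -> #   bit 23 = 1  t=0,i=5
  #.##. -> .   bit 22 = 0  t=1,i=7
  #.#.# -> #   bit 21 = 1  t=0,i=3
  #.#.. -> #   bit 20 = 1  t=5,i=9
  #..## -> .   bit 19 = 0  t=2,i=0
  #..#. -> .   bit 18 = 0  t=1,i=10
  #...# -> .   bit 17 = 0  t=3,i=10
  #.... -> .   bit 16 = 0  t=0,i=9
  .#### -> #   bit 15 = 1  t=1,i=3
  .###. -> .   bit 14 = 0  t=0,i=6
  .##.# -> #   bit 13 = 1  t=4,i=2
  .##.. -> .   bit 12 = 0  t=1,i=8
  .#.## -> #   bit 11 = 1  t=0,i=4
  .#.#. -> #   bit 10 = 1  t=0,i=2
  .#..# -> .   bit 9 = 0  t=2,i=10
  .#... -> .   bit 8 = 0  t=3,i=9
  ..### -> #   bit 7 = 1  t=2,i=1
  ..##. -> #   bit 6 = 1  t=4,i=1
  ..#.# -> .   bit 5 = 0  t=0,i=1
  ..#.. -> .   bit 4 = 0  t=2,i=9
  ...## -> .   bit 3 = 0  t=3,i=0
  ...#. -> #   bit 2 = 1  t=0,i=0
  ....# -> .   bit 1 = 0  t=0,i=10
  ..... -> #   bit 0 = 1  t=4,i=9
  bits 01010111101100001010110011000101 = 1471196357

1471196357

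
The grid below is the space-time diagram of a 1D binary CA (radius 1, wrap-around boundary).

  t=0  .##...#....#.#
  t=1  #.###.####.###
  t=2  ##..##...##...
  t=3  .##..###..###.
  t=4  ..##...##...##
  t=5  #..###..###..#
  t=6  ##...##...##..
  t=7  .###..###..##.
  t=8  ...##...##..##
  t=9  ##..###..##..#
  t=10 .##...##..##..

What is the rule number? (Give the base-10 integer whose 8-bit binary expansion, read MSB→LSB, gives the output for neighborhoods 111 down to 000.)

  ### -> .   bit 7 = 0  t=1,i=3
  ##. -> #   bit 6 = 1  t=0,i=2
  #.# -> #   bit 5 = 1  t=0,i=0
  #.. -> #   bit 4 = 1  t=0,i=3
  .## -> .   bit 3 = 0  t=0,i=1
  .#. -> #   bit 2 = 1  t=0,i=6
  ..# -> .   bit 1 = 0  t=0,i=5
  ... -> #   bit 0 = 1  t=0,i=4
  bits 01110101 = 117

117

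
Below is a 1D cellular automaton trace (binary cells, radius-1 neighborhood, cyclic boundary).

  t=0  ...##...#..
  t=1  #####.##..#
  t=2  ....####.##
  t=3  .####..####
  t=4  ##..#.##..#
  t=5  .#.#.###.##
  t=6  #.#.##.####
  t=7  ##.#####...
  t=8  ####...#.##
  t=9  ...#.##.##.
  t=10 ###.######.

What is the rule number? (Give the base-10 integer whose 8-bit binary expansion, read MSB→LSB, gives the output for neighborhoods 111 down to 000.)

  ### -> .   bit 7 = 0  t=1,i=0
  ##. -> #   bit 6 = 1  t=0,i=4
  #.# -> #   bit 5 = 1  t=1,i=5
  #.. -> .   bit 4 = 0  t=0,i=5
  .## -> #   bit 3 = 1  t=0,i=3
  .#. -> .   bit 2 = 0  t=0,i=8
  ..# -> #   bit 1 = 1  t=0,i=2
  ... -> #   bit 0 = 1  t=0,i=0
  bits 01101011 = 107

107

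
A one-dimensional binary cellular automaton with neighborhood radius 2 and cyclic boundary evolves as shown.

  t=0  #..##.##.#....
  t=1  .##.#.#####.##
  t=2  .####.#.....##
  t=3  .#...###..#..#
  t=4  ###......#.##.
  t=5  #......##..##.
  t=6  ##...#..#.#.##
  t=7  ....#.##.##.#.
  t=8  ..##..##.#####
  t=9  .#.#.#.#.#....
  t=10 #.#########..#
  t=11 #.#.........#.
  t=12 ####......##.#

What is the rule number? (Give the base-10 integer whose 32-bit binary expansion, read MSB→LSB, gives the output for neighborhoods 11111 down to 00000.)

  [31] ##### => .  t=1,i=8
  [30] ####. => .  t=1,i=9
  [29] ###.# => .  t=1,i=10
  [28] ###.. => .  t=3,i=7
  [27] ##.## => .  t=0,i=5
  [26] ##.#. => #  t=0,i=8
  [25] ##..# => .  t=3,i=8
  [24] ##... => .  t=4,i=3
  [23] #.### => #  t=1,i=6
  [22] #.##. => #  t=0,i=6
  [21] #.#.# => #  t=1,i=4
  [20] #.#.. => #  t=0,i=9
  [19] #..## => #  t=0,i=2
  [18] #..#. => #  t=3,i=9
  [17] #...# => .  t=3,i=3
  [16] #.... => .  t=0,i=11
  [15] .#### => .  t=1,i=7
  [14] .###. => .  t=3,i=6
  [13] .##.# => #  t=0,i=4
  [12] .##.. => #  t=5,i=8
  [11] .#.## => .  t=1,i=5
  [10] .#.#. => #  t=3,i=0
  [9] .#..# => #  t=0,i=1
  [8] .#... => #  t=0,i=10
  [7] ..### => .  t=3,i=5
  [6] ..##. => .  t=0,i=3
  [5] ..#.# => .  t=3,i=13
  [4] ..#.. => .  t=0,i=0
  [3] ...## => .  t=2,i=11
  [2] ...#. => #  t=0,i=13
  [1] ....# => #  t=0,i=12
  [0] ..... => .  t=2,i=9
  bits 00000100111111000011011100000110 = 83638022

83638022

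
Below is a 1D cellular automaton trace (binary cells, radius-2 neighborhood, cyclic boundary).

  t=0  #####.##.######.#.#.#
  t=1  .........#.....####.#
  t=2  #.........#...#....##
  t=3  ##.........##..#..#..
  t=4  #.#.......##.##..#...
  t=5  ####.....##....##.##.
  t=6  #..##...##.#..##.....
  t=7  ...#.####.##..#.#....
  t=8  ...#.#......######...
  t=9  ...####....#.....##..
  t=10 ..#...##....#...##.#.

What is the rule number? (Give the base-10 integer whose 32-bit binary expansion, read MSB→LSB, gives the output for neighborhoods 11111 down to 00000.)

397804904

  [31] ##### => .  t=0,i=1
  [30] ####. => .  t=0,i=3
  [29] ###.# => .  t=0,i=4
  [28] ###.. => #  t=2,i=0
  [27] ##.## => .  t=0,i=5
  [26] ##.#. => #  t=0,i=15
  [25] ##..# => #  t=3,i=13
  [24] ##... => #  t=2,i=1
  [23] #.### => #  t=0,i=9
  [22] #.##. => .  t=0,i=6
  [21] #.#.# => #  t=0,i=16
  [20] #.#.. => #  t=1,i=20
  [19] #..## => .  t=3,i=20
  [18] #..#. => #  t=3,i=14
  [17] #...# => #  t=2,i=12
  [16] #.... => .  t=1,i=1
  [15] .#### => .  t=0,i=0
  [14] .###. => .  t=2,i=20
  [13] .##.# => .  t=0,i=7
  [12] .##.. => .  t=3,i=1
  [11] .#.## => .  t=0,i=19
  [10] .#.#. => #  t=0,i=17
  [9] .#..# => .  t=3,i=16
  [8] .#... => #  t=1,i=0
  [7] ..### => .  t=1,i=15
  [6] ..##. => #  t=3,i=0
  [5] ..#.# => #  t=4,i=0
  [4] ..#.. => .  t=1,i=9
  [3] ...## => #  t=1,i=14
  [2] ...#. => .  t=1,i=8
  [1] ....# => .  t=1,i=7
  [0] ..... => .  t=1,i=2
  bits 00010111101101100000010101101000 = 397804904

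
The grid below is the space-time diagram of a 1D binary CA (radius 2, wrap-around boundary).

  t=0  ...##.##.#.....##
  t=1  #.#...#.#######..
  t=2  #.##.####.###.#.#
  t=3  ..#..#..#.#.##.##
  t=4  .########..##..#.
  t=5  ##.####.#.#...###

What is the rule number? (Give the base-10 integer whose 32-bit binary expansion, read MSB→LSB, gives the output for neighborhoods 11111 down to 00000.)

  ##### -> #   bit 31 = 1  t=1,i=10
  ####. -> .   bit 30 = 0  t=1,i=13
  ###.# -> #   bit 29 = 1  t=2,i=8
  ###.. -> #   bit 28 = 1  t=1,i=14
  ##.## -> .   bit 27 = 0  t=0,i=5
  ##.#. -> #   bit 26 = 1  t=0,i=8
  ##..# -> .   bit 25 = 0  t=1,i=15
  ##... -> #   bit 24 = 1  t=0,i=0
  #.### -> #   bit 23 = 1  t=1,i=8
  #.##. -> #   bit 22 = 1  t=0,i=6
  #.#.# -> .   bit 21 = 0  t=2,i=14
  #.#.. -> #   bit 20 = 1  t=0,i=9
  #..## -> #   bit 19 = 1  t=4,i=0
  #..#. -> #   bit 18 = 1  t=1,i=16
  #...# -> .   bit 17 = 0  t=0,i=1
  #.... -> #   bit 16 = 1  t=0,i=11
  .#### -> .   bit 15 = 0  t=1,i=9
  .###. -> .   bit 14 = 0  t=2,i=11
  .##.# -> .   bit 13 = 0  t=0,i=4
  .##.. -> .   bit 12 = 0  t=0,i=16
  .#.## -> #   bit 11 = 1  t=1,i=7
  .#.#. -> .   bit 10 = 0  t=1,i=1
  .#..# -> #   bit 9 = 1  t=3,i=3
  .#... -> #   bit 8 = 1  t=0,i=10
  ..### -> #   bit 7 = 1  t=4,i=1
  ..##. -> .   bit 6 = 0  t=0,i=3
  ..#.# -> #   bit 5 = 1  t=1,i=0
  ..#.. -> #   bit 4 = 1  t=3,i=2
  ...## -> #   bit 3 = 1  t=0,i=2
  ...#. -> #   bit 2 = 1  t=1,i=5
  ....# -> #   bit 1 = 1  t=0,i=13
  ..... -> #   bit 0 = 1  t=0,i=12
  bits 10110101110111010000101110111111 = 3051162559

3051162559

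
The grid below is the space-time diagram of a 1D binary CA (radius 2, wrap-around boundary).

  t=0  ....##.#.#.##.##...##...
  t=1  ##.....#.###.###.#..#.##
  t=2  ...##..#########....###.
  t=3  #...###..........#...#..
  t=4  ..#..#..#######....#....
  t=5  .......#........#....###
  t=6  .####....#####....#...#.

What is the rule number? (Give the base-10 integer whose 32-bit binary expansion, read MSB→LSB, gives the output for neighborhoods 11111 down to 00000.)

720066593

  ##### -> .   bit 31 = 0  t=2,i=9
  ####. -> .   bit 30 = 0  t=1,i=0
  ###.# -> #   bit 29 = 1  t=1,i=11
  ###.. -> .   bit 28 = 0  t=1,i=1
  ##.## -> #   bit 27 = 1  t=0,i=13
  ##.#. -> .   bit 26 = 0  t=0,i=6
  ##..# -> #   bit 25 = 1  t=2,i=5
  ##... -> .   bit 24 = 0  t=0,i=16
  #.### -> #   bit 23 = 1  t=1,i=9
  #.##. -> #   bit 22 = 1  t=0,i=11
  #.#.# -> #   bit 21 = 1  t=0,i=7
  #.#.. -> .   bit 20 = 0  t=1,i=17
  #..## -> #   bit 19 = 1  t=2,i=6
  #..#. -> .   bit 18 = 0  t=1,i=19
  #...# -> #   bit 17 = 1  t=0,i=17
  #.... -> #   bit 16 = 1  t=0,i=22
  .#### -> .   bit 15 = 0  t=1,i=23
  .###. -> #   bit 14 = 1  t=1,i=10
  .##.# -> .   bit 13 = 0  t=0,i=5
  .##.. -> #   bit 12 = 1  t=0,i=15
  .#.## -> #   bit 11 = 1  t=0,i=10
  .#.#. -> .   bit 10 = 0  t=0,i=8
  .#..# -> .   bit 9 = 0  t=1,i=18
  .#... -> .   bit 8 = 0  t=3,i=1
  ..### -> .   bit 7 = 0  t=2,i=7
  ..##. -> .   bit 6 = 0  t=0,i=4
  ..#.# -> #   bit 5 = 1  t=1,i=7
  ..#.. -> .   bit 4 = 0  t=3,i=0
  ...## -> .   bit 3 = 0  t=0,i=3
  ...#. -> .   bit 2 = 0  t=1,i=6
  ....# -> .   bit 1 = 0  t=0,i=2
  ..... -> #   bit 0 = 1  t=0,i=0
  bits 00101010111010110101100000100001 = 720066593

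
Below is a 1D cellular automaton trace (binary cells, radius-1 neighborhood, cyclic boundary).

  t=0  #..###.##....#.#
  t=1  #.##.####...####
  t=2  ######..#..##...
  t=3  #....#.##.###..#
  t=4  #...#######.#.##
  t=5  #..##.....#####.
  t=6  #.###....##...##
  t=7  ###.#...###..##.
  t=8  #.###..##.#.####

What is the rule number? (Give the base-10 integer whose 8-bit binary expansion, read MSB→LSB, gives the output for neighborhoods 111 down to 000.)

  nb ###: next=.  (t=0,i=4, bit7=0)
  nb ##.: next=#  (t=0,i=0, bit6=1)
  nb #.#: next=#  (t=0,i=6, bit5=1)
  nb #..: next=.  (t=0,i=1, bit4=0)
  nb .##: next=#  (t=0,i=3, bit3=1)
  nb .#.: next=#  (t=0,i=13, bit2=1)
  nb ..#: next=#  (t=0,i=2, bit1=1)
  nb ...: next=.  (t=0,i=10, bit0=0)
  bits 01101110 = 110

110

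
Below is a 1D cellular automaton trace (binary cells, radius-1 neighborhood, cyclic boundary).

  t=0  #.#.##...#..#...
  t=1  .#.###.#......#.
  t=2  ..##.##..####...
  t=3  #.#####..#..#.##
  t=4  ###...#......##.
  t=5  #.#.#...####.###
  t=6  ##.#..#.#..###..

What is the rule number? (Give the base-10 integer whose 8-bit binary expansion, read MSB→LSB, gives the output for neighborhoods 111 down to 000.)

  [7] ### => .  t=1,i=4
  [6] ##. => #  t=0,i=5
  [5] #.# => #  t=0,i=1
  [4] #.. => .  t=0,i=6
  [3] .## => #  t=0,i=4
  [2] .#. => .  t=0,i=0
  [1] ..# => .  t=0,i=8
  [0] ... => #  t=0,i=7
  bits 01101001 = 105

105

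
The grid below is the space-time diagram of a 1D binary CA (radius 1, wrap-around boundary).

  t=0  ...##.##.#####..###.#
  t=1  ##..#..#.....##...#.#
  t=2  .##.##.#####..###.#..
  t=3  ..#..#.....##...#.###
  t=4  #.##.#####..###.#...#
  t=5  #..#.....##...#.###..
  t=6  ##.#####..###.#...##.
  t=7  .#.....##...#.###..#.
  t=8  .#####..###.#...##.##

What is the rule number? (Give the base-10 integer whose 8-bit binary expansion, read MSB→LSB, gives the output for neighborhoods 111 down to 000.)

  ### -> .   bit 7 = 0  t=0,i=10
  ##. -> #   bit 6 = 1  t=0,i=4
  #.# -> .   bit 5 = 0  t=0,i=5
  #.. -> #   bit 4 = 1  t=0,i=0
  .## -> .   bit 3 = 0  t=0,i=3
  .#. -> #   bit 2 = 1  t=0,i=20
  ..# -> .   bit 1 = 0  t=0,i=2
  ... -> #   bit 0 = 1  t=0,i=1
  bits 01010101 = 85

85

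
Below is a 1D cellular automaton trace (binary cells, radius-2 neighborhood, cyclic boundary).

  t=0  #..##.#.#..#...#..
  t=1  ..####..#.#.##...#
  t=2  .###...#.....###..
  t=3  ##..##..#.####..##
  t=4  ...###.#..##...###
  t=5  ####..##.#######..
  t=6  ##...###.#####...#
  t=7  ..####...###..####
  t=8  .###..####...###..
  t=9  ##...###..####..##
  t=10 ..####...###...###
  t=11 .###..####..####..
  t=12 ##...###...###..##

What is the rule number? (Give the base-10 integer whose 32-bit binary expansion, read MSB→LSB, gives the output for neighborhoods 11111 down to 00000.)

2241769931

  #####|#  b31=1 t=5,i=11
  ####.|.  b30=0 t=1,i=4
  ###.#|.  b29=0 t=4,i=5
  ###..|.  b28=0 t=1,i=5
  ##.##|.  b27=0 t=5,i=8
  ##.#.|#  b26=1 t=0,i=5
  ##..#|.  b25=0 t=1,i=6
  ##...|#  b24=1 t=1,i=14
  #.###|#  b23=1 t=3,i=10
  #.##.|.  b22=0 t=1,i=12
  #.#.#|.  b21=0 t=0,i=6
  #.#..|#  b20=1 t=0,i=8
  #..##|#  b19=1 t=0,i=2
  #..#.|#  b18=1 t=0,i=10
  #...#|#  b17=1 t=0,i=13
  #....|.  b16=0 t=2,i=9
  .####|#  b15=1 t=1,i=3
  .###.|.  b14=0 t=2,i=2
  .##.#|#  b13=1 t=0,i=4
  .##..|#  b12=1 t=1,i=13
  .#.##|.  b11=0 t=1,i=11
  .#.#.|.  b10=0 t=0,i=7
  .#..#|.  b9=0 t=0,i=1
  .#...|#  b8=1 t=0,i=12
  ..###|#  b7=1 t=1,i=2
  ..##.|#  b6=1 t=0,i=3
  ..#.#|.  b5=0 t=1,i=8
  ..#..|.  b4=0 t=0,i=0
  ...##|#  b3=1 t=2,i=0
  ...#.|.  b2=0 t=0,i=14
  ....#|#  b1=1 t=2,i=11
  .....|#  b0=1 t=2,i=10
  bits 10000101100111101011000111001011 = 2241769931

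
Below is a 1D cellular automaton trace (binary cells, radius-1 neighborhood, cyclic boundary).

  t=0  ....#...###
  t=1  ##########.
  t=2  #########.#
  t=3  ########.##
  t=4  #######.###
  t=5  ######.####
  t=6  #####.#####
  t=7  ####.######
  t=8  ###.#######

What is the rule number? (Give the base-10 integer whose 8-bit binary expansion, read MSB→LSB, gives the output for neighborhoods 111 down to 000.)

191

  ###|#  b7=1 t=0,i=9
  ##.|.  b6=0 t=0,i=10
  #.#|#  b5=1 t=1,i=10
  #..|#  b4=1 t=0,i=0
  .##|#  b3=1 t=0,i=8
  .#.|#  b2=1 t=0,i=4
  ..#|#  b1=1 t=0,i=3
  ...|#  b0=1 t=0,i=1
  bits 10111111 = 191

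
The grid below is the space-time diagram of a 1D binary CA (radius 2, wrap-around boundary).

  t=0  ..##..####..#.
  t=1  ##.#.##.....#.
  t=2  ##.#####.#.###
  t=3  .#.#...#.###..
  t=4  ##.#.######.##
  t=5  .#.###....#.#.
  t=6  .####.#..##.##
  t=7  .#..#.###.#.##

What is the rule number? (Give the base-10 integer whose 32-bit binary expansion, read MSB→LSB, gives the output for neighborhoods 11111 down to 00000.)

  nb #####: next=.  (t=2,i=5, bit31=0)
  nb ####.: next=.  (t=0,i=8, bit30=0)
  nb ###.#: next=#  (t=2,i=1, bit29=1)
  nb ###..: next=.  (t=0,i=9, bit28=0)
  nb ##.##: next=.  (t=2,i=2, bit27=0)
  nb ##.#.: next=.  (t=1,i=2, bit26=0)
  nb ##..#: next=.  (t=0,i=4, bit25=0)
  nb ##...: next=#  (t=1,i=7, bit24=1)
  nb #.###: next=#  (t=2,i=3, bit23=1)
  nb #.##.: next=#  (t=1,i=0, bit22=1)
  nb #.#.#: next=#  (t=1,i=3, bit21=1)
  nb #.#..: next=#  (t=3,i=3, bit20=1)
  nb #..##: next=#  (t=0,i=5, bit19=1)
  nb #..#.: next=.  (t=0,i=11, bit18=0)
  nb #...#: next=#  (t=0,i=0, bit17=1)
  nb #....: next=.  (t=1,i=8, bit16=0)
  nb .####: next=.  (t=0,i=7, bit15=0)
  nb .###.: next=#  (t=3,i=10, bit14=1)
  nb .##.#: next=#  (t=1,i=1, bit13=1)
  nb .##..: next=#  (t=0,i=3, bit12=1)
  nb .#.##: next=#  (t=1,i=4, bit11=1)
  nb .#.#.: next=.  (t=3,i=2, bit10=0)
  nb .#..#: next=#  (t=5,i=13, bit9=1)
  nb .#...: next=.  (t=0,i=13, bit8=0)
  nb ..###: next=#  (t=0,i=6, bit7=1)
  nb ..##.: next=.  (t=0,i=2, bit6=0)
  nb ..#.#: next=#  (t=1,i=12, bit5=1)
  nb ..#..: next=#  (t=0,i=12, bit4=1)
  nb ...##: next=#  (t=0,i=1, bit3=1)
  nb ...#.: next=#  (t=1,i=11, bit2=1)
  nb ....#: next=.  (t=1,i=10, bit1=0)
  nb .....: next=#  (t=1,i=9, bit0=1)
  bits 00100001111110100111101010111101 = 570063549

570063549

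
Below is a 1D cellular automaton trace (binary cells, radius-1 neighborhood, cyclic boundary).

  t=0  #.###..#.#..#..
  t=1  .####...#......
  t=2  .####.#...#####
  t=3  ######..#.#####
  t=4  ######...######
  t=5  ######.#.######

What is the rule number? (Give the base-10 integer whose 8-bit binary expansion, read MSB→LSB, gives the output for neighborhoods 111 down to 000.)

  ### -> #   bit 7 = 1  t=0,i=3
  ##. -> #   bit 6 = 1  t=0,i=4
  #.# -> #   bit 5 = 1  t=0,i=1
  #.. -> .   bit 4 = 0  t=0,i=5
  .## -> #   bit 3 = 1  t=0,i=2
  .#. -> .   bit 2 = 0  t=0,i=0
  ..# -> .   bit 1 = 0  t=0,i=6
  ... -> #   bit 0 = 1  t=1,i=6
  bits 11101001 = 233

233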